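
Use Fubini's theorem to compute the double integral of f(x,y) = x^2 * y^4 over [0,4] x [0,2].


By Fubini's theorem, the double integral factors as a product of single integrals:
Step 1: integral_0^4 x^2 dx = [x^3/3] from 0 to 4
     = 4^3/3 = 21.333333
Step 2: integral_0^2 y^4 dy = [y^5/5] from 0 to 2
     = 2^5/5 = 6.4
Step 3: Double integral = 21.333333 * 6.4 = 136.533333


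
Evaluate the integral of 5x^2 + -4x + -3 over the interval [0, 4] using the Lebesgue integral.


The Lebesgue integral of a Riemann-integrable function agrees with the Riemann integral.
Antiderivative F(x) = (5/3)x^3 + (-4/2)x^2 + -3x
F(4) = (5/3)*4^3 + (-4/2)*4^2 + -3*4
     = (5/3)*64 + (-4/2)*16 + -3*4
     = 106.666667 + -32 + -12
     = 62.666667
F(0) = 0.0
Integral = F(4) - F(0) = 62.666667 - 0.0 = 62.666667


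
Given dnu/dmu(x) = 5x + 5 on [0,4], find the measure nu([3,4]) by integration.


nu(A) = integral_A (dnu/dmu) dmu = integral_3^4 (5x + 5) dx
Step 1: Antiderivative F(x) = (5/2)x^2 + 5x
Step 2: F(4) = (5/2)*4^2 + 5*4 = 40 + 20 = 60
Step 3: F(3) = (5/2)*3^2 + 5*3 = 22.5 + 15 = 37.5
Step 4: nu([3,4]) = F(4) - F(3) = 60 - 37.5 = 22.5


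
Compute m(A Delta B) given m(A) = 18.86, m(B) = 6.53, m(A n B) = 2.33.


m(A Delta B) = m(A) + m(B) - 2*m(A n B)
= 18.86 + 6.53 - 2*2.33
= 18.86 + 6.53 - 4.66
= 20.73


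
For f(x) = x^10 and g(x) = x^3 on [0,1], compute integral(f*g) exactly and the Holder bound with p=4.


Step 1: Exact integral of f*g = integral(x^13, 0, 1) = 1/14
     = 0.071429
Step 2: Holder bound with p=4, q=1.333333:
  ||f||_p = (integral x^40 dx)^(1/4) = (1/41)^(1/4) = 0.395188
  ||g||_q = (integral x^4 dx)^(1/1.333333) = (1/5)^(1/1.333333) = 0.29907
Step 3: Holder bound = ||f||_p * ||g||_q = 0.395188 * 0.29907 = 0.118189
Verification: 0.071429 <= 0.118189 (Holder holds)


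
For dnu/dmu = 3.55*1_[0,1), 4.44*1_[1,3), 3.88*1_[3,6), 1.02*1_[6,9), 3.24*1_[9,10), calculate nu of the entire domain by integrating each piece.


Integrate each piece of the Radon-Nikodym derivative:
Step 1: integral_0^1 3.55 dx = 3.55*(1-0) = 3.55*1 = 3.55
Step 2: integral_1^3 4.44 dx = 4.44*(3-1) = 4.44*2 = 8.88
Step 3: integral_3^6 3.88 dx = 3.88*(6-3) = 3.88*3 = 11.64
Step 4: integral_6^9 1.02 dx = 1.02*(9-6) = 1.02*3 = 3.06
Step 5: integral_9^10 3.24 dx = 3.24*(10-9) = 3.24*1 = 3.24
Total: 3.55 + 8.88 + 11.64 + 3.06 + 3.24 = 30.37


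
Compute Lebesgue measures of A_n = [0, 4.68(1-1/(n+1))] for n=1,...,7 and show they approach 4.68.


By continuity of measure from below: if A_n increases to A, then m(A_n) -> m(A).
Here A = [0, 4.68], so m(A) = 4.68
Step 1: a_1 = 4.68*(1 - 1/2) = 2.34, m(A_1) = 2.34
Step 2: a_2 = 4.68*(1 - 1/3) = 3.12, m(A_2) = 3.12
Step 3: a_3 = 4.68*(1 - 1/4) = 3.51, m(A_3) = 3.51
Step 4: a_4 = 4.68*(1 - 1/5) = 3.744, m(A_4) = 3.744
Step 5: a_5 = 4.68*(1 - 1/6) = 3.9, m(A_5) = 3.9
Step 6: a_6 = 4.68*(1 - 1/7) = 4.0114, m(A_6) = 4.0114
Step 7: a_7 = 4.68*(1 - 1/8) = 4.095, m(A_7) = 4.095
Limit: m(A_n) -> m([0,4.68]) = 4.68


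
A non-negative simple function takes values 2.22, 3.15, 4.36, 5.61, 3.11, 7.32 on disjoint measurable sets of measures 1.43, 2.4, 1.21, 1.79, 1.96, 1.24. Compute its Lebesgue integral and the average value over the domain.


Step 1: Integral = sum(value_i * measure_i)
= 2.22*1.43 + 3.15*2.4 + 4.36*1.21 + 5.61*1.79 + 3.11*1.96 + 7.32*1.24
= 3.1746 + 7.56 + 5.2756 + 10.0419 + 6.0956 + 9.0768
= 41.2245
Step 2: Total measure of domain = 1.43 + 2.4 + 1.21 + 1.79 + 1.96 + 1.24 = 10.03
Step 3: Average value = 41.2245 / 10.03 = 4.11012


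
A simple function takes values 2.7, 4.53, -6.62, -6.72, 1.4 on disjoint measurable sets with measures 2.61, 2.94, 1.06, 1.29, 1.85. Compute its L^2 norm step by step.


Step 1: Compute |f_i|^2 for each value:
  |2.7|^2 = 7.29
  |4.53|^2 = 20.5209
  |-6.62|^2 = 43.8244
  |-6.72|^2 = 45.1584
  |1.4|^2 = 1.96
Step 2: Multiply by measures and sum:
  7.29 * 2.61 = 19.0269
  20.5209 * 2.94 = 60.331446
  43.8244 * 1.06 = 46.453864
  45.1584 * 1.29 = 58.254336
  1.96 * 1.85 = 3.626
Sum = 19.0269 + 60.331446 + 46.453864 + 58.254336 + 3.626 = 187.692546
Step 3: Take the p-th root:
||f||_2 = (187.692546)^(1/2) = 13.700093


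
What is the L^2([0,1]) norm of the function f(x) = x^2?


Step 1: ||f||_2 = (integral_0^1 |x^2|^2 dx)^(1/2)
     = (integral_0^1 x^4 dx)^(1/2)
Step 2: integral_0^1 x^4 dx = [x^5/(5)] from 0 to 1 = 1^5/5
     = 1/5 = 0.2
Step 3: ||f||_2 = (0.2)^(1/2) = 0.447214


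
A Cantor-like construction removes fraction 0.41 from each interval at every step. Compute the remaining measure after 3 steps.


Step 1: At each step, fraction remaining = 1 - 0.41 = 0.59
Step 2: After 3 steps, measure = (0.59)^3
Step 3: Computing the power step by step:
  After step 1: 0.59
  After step 2: 0.3481
  After step 3: 0.205379
Result = 0.205379


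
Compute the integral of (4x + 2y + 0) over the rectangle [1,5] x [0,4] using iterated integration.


By Fubini, integrate in x first, then y.
Step 1: Fix y, integrate over x in [1,5]:
  integral(4x + 2y + 0, x=1..5)
  = 4*(5^2 - 1^2)/2 + (2y + 0)*(5 - 1)
  = 48 + (2y + 0)*4
  = 48 + 8y + 0
  = 48 + 8y
Step 2: Integrate over y in [0,4]:
  integral(48 + 8y, y=0..4)
  = 48*4 + 8*(4^2 - 0^2)/2
  = 192 + 64
  = 256


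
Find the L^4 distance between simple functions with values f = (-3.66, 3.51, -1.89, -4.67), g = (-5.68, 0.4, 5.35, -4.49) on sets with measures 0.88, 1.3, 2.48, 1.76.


Step 1: Compute differences f_i - g_i:
  -3.66 - -5.68 = 2.02
  3.51 - 0.4 = 3.11
  -1.89 - 5.35 = -7.24
  -4.67 - -4.49 = -0.18
Step 2: Compute |diff|^4 * measure for each set:
  |2.02|^4 * 0.88 = 16.649664 * 0.88 = 14.651704
  |3.11|^4 * 1.3 = 93.549518 * 1.3 = 121.614374
  |-7.24|^4 * 2.48 = 2747.60479 * 2.48 = 6814.059879
  |-0.18|^4 * 1.76 = 0.00105 * 1.76 = 0.001848
Step 3: Sum = 6950.327805
Step 4: ||f-g||_4 = (6950.327805)^(1/4) = 9.130642


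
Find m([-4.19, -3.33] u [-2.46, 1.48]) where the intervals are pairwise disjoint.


For pairwise disjoint intervals, m(union) = sum of lengths.
= (-3.33 - -4.19) + (1.48 - -2.46)
= 0.86 + 3.94
= 4.8


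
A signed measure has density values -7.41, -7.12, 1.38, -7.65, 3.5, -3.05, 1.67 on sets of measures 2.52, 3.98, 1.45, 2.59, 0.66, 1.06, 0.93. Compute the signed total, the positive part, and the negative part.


Step 1: Compute signed measure on each set:
  Set 1: -7.41 * 2.52 = -18.6732
  Set 2: -7.12 * 3.98 = -28.3376
  Set 3: 1.38 * 1.45 = 2.001
  Set 4: -7.65 * 2.59 = -19.8135
  Set 5: 3.5 * 0.66 = 2.31
  Set 6: -3.05 * 1.06 = -3.233
  Set 7: 1.67 * 0.93 = 1.5531
Step 2: Total signed measure = (-18.6732) + (-28.3376) + (2.001) + (-19.8135) + (2.31) + (-3.233) + (1.5531)
     = -64.1932
Step 3: Positive part mu+(X) = sum of positive contributions = 5.8641
Step 4: Negative part mu-(X) = |sum of negative contributions| = 70.0573


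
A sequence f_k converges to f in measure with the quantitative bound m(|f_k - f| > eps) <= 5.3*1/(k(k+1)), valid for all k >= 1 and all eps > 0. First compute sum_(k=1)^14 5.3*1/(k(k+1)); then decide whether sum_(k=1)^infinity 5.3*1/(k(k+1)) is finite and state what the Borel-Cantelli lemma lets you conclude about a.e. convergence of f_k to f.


Step 1: List the terms 5.3*1/(k(k+1)) for k = 1 to 14:
  k=1: 2.65
  k=2: 0.883333
  k=3: 0.441667
  k=4: 0.265
  k=5: 0.176667
  k=6: 0.12619
  k=7: 0.094643
  k=8: 0.073611
  k=9: 0.058889
  k=10: 0.048182
  k=11: 0.040152
  k=12: 0.033974
  k=13: 0.029121
  k=14: 0.025238
Step 2: Partial sum = 2.65 + 0.883333 + 0.441667 + 0.265 + 0.176667 + 0.12619 + 0.094643 + 0.073611 + 0.058889 + 0.048182 + 0.040152 + 0.033974 + 0.029121 + 0.025238
     = 4.946667
Step 3: The full series sum_(k>=1) 5.3*1/(k(k+1)) converges (telescoping series sum 1/(k(k+1)) = 1; a constant multiple of a convergent series converges).
Step 4: Fix eps > 0. Since sum_k m(|f_k - f| > eps) < infinity, the Borel-Cantelli lemma gives
        m(limsup_k {|f_k - f| > eps}) = 0, i.e. for a.e. x, |f_k(x) - f(x)| <= eps for all large k.
        Applying this with eps = 1/j for j = 1, 2, ... and intersecting the countably many full-measure sets,
        for a.e. x we get limsup_k |f_k(x) - f(x)| <= 1/j for every j, hence f_k -> f almost everywhere.
Conclusion: series converges; Borel-Cantelli yields f_k -> f a.e.


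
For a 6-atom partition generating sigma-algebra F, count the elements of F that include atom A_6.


Each element of F is a union of some subset S of the 6 atoms.
The element contains A_6 iff A_6 is in S.
So we count subsets S of {A_1,...,A_6} with A_6 in S: choose freely among the other 5 atoms.
Count = 2^(6-1) = 2^5 = 32.


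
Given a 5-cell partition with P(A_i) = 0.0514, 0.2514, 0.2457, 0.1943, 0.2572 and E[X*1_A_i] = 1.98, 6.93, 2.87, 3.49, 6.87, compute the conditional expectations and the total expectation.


For each cell A_i: E[X|A_i] = E[X*1_A_i] / P(A_i)
Step 1: E[X|A_1] = 1.98 / 0.0514 = 38.521401
Step 2: E[X|A_2] = 6.93 / 0.2514 = 27.565632
Step 3: E[X|A_3] = 2.87 / 0.2457 = 11.680912
Step 4: E[X|A_4] = 3.49 / 0.1943 = 17.961915
Step 5: E[X|A_5] = 6.87 / 0.2572 = 26.710731
Verification: E[X] = sum E[X*1_A_i] = 1.98 + 6.93 + 2.87 + 3.49 + 6.87 = 22.14


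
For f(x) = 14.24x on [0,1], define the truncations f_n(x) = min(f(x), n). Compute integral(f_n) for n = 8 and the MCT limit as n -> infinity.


f(x) = 14.24x on [0,1]; f_n(x) = min(14.24x, n). At n = 8:
Step 1: f(x) reaches 8 at x = 8/14.24 = 0.561798
Step 2: integral(f_8) = integral(14.24x, 0, 0.561798) + integral(8, 0.561798, 1)
       = 14.24*0.561798^2/2 + 8*(1 - 0.561798)
       = 2.247191 + 3.505618
       = 5.752809
Step 3: As n -> infinity, f_n increases to f, so by MCT integral(f_n) -> integral(f) = 14.24/2 = 7.12.
Convergence: integral(f_8) = 5.752809 -> 7.12 as n -> infinity


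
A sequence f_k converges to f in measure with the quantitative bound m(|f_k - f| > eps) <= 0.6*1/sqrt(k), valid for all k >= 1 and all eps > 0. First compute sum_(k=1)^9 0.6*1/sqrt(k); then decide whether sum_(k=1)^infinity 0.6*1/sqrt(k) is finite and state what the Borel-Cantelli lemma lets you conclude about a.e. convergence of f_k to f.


Step 1: List the terms 0.6*1/sqrt(k) for k = 1 to 9:
  k=1: 0.6
  k=2: 0.424264
  k=3: 0.34641
  k=4: 0.3
  k=5: 0.268328
  k=6: 0.244949
  k=7: 0.226779
  k=8: 0.212132
  k=9: 0.2
Step 2: Partial sum = 0.6 + 0.424264 + 0.34641 + 0.3 + 0.268328 + 0.244949 + 0.226779 + 0.212132 + 0.2
     = 2.822862
Step 3: The full series sum_(k>=1) 0.6*1/sqrt(k) diverges (p-series with p = 1/2 <= 1; a nonzero constant multiple of a divergent series diverges).
Step 4: The (first) Borel-Cantelli lemma requires a summable sequence of measures, so it does not apply here;
        from this bound alone no conclusion about a.e. convergence can be drawn (convergence in measure still
        gives an a.e.-convergent subsequence, but not a.e. convergence of the whole sequence).
Conclusion: series diverges; Borel-Cantelli is inconclusive about a.e. convergence of f_k.


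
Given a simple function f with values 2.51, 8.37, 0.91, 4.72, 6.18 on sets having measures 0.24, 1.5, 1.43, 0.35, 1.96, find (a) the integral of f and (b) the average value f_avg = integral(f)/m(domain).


Step 1: Integral = sum(value_i * measure_i)
= 2.51*0.24 + 8.37*1.5 + 0.91*1.43 + 4.72*0.35 + 6.18*1.96
= 0.6024 + 12.555 + 1.3013 + 1.652 + 12.1128
= 28.2235
Step 2: Total measure of domain = 0.24 + 1.5 + 1.43 + 0.35 + 1.96 = 5.48
Step 3: Average value = 28.2235 / 5.48 = 5.150274


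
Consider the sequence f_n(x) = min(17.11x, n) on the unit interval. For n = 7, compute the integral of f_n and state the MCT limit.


f(x) = 17.11x on [0,1]; f_n(x) = min(17.11x, n). At n = 7:
Step 1: f(x) reaches 7 at x = 7/17.11 = 0.409117
Step 2: integral(f_7) = integral(17.11x, 0, 0.409117) + integral(7, 0.409117, 1)
       = 17.11*0.409117^2/2 + 7*(1 - 0.409117)
       = 1.431911 + 4.136178
       = 5.568089
Step 3: As n -> infinity, f_n increases to f, so by MCT integral(f_n) -> integral(f) = 17.11/2 = 8.555.
Convergence: integral(f_7) = 5.568089 -> 8.555 as n -> infinity


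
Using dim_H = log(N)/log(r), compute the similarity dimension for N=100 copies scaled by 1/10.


For a self-similar set with N copies scaled by 1/r:
dim_H = log(N)/log(r) = log(100)/log(10)
= 4.60517/2.302585
= 2


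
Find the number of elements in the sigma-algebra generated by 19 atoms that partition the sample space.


Each element of the sigma-algebra is a union of some subset of the 19 atoms.
The number of such subsets is 2^19 = 524288.


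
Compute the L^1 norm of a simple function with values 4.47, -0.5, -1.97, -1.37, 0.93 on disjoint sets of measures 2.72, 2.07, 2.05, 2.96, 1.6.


Step 1: Compute |f_i|^1 for each value:
  |4.47|^1 = 4.47
  |-0.5|^1 = 0.5
  |-1.97|^1 = 1.97
  |-1.37|^1 = 1.37
  |0.93|^1 = 0.93
Step 2: Multiply by measures and sum:
  4.47 * 2.72 = 12.1584
  0.5 * 2.07 = 1.035
  1.97 * 2.05 = 4.0385
  1.37 * 2.96 = 4.0552
  0.93 * 1.6 = 1.488
Sum = 12.1584 + 1.035 + 4.0385 + 4.0552 + 1.488 = 22.7751
Step 3: Take the p-th root:
||f||_1 = (22.7751)^(1/1) = 22.7751


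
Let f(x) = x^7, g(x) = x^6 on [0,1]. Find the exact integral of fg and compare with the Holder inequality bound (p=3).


Step 1: Exact integral of f*g = integral(x^13, 0, 1) = 1/14
     = 0.071429
Step 2: Holder bound with p=3, q=1.5:
  ||f||_p = (integral x^21 dx)^(1/3) = (1/22)^(1/3) = 0.356883
  ||g||_q = (integral x^9 dx)^(1/1.5) = (1/10)^(1/1.5) = 0.215443
Step 3: Holder bound = ||f||_p * ||g||_q = 0.356883 * 0.215443 = 0.076888
Verification: 0.071429 <= 0.076888 (Holder holds)


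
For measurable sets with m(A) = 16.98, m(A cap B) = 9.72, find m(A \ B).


m(A \ B) = m(A) - m(A n B)
= 16.98 - 9.72
= 7.26


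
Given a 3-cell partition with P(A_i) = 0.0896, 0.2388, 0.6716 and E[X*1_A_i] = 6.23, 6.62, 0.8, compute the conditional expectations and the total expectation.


For each cell A_i: E[X|A_i] = E[X*1_A_i] / P(A_i)
Step 1: E[X|A_1] = 6.23 / 0.0896 = 69.53125
Step 2: E[X|A_2] = 6.62 / 0.2388 = 27.721943
Step 3: E[X|A_3] = 0.8 / 0.6716 = 1.191185
Verification: E[X] = sum E[X*1_A_i] = 6.23 + 6.62 + 0.8 = 13.65


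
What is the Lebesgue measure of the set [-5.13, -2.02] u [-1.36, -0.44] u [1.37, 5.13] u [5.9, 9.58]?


For pairwise disjoint intervals, m(union) = sum of lengths.
= (-2.02 - -5.13) + (-0.44 - -1.36) + (5.13 - 1.37) + (9.58 - 5.9)
= 3.11 + 0.92 + 3.76 + 3.68
= 11.47


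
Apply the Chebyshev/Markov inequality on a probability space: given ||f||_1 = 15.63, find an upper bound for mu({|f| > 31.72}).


Chebyshev/Markov inequality: mu(|f| > eps) <= (||f||_p / eps)^p
Step 1: ||f||_1 / eps = 15.63 / 31.72 = 0.492749
Step 2: Raise to power p = 1:
  (0.492749)^1 = 0.492749
Step 3: Therefore mu(|f| > 31.72) <= 0.492749


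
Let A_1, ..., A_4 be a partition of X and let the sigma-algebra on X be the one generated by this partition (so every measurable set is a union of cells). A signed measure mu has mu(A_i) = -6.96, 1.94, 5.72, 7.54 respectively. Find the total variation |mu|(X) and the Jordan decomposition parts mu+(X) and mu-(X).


Step 1: Every measurable set is a union of atoms (the cells / points), so a Hahn decomposition is
  obtained by grouping atoms by sign: P = union of atoms with mu > 0, N = union of the remaining atoms.
  Atoms in P (indices): 2, 3, 4;  atoms in N (indices): 1
  Positive values: 1.94, 5.72, 7.54
  Negative values: -6.96
Step 2: mu+(X) = mu(P) = sum of positive atom values = 15.2
Step 3: mu-(X) = -mu(N) = sum of |negative atom values| = 6.96
Step 4: |mu|(X) = mu+(X) + mu-(X) = 15.2 + 6.96 = 22.16


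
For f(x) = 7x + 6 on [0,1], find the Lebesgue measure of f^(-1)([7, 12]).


f^(-1)([7, 12]) = {x : 7 <= 7x + 6 <= 12}
Solving: (7 - 6)/7 <= x <= (12 - 6)/7
= [0.142857, 0.857143]
Intersecting with [0,1]: [0.142857, 0.857143]
Measure = 0.857143 - 0.142857 = 0.714286


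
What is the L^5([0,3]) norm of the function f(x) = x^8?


Step 1: ||f||_5 = (integral_0^3 |x^8|^5 dx)^(1/5)
     = (integral_0^3 x^40 dx)^(1/5)
Step 2: integral_0^3 x^40 dx = [x^41/(41)] from 0 to 3 = 3^41/41
     = 36472996377170786403/41 = 8.895853e+17
Step 3: ||f||_5 = (8.895853e+17)^(1/5) = 3888.996187


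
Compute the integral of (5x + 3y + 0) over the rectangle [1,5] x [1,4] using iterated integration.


By Fubini, integrate in x first, then y.
Step 1: Fix y, integrate over x in [1,5]:
  integral(5x + 3y + 0, x=1..5)
  = 5*(5^2 - 1^2)/2 + (3y + 0)*(5 - 1)
  = 60 + (3y + 0)*4
  = 60 + 12y + 0
  = 60 + 12y
Step 2: Integrate over y in [1,4]:
  integral(60 + 12y, y=1..4)
  = 60*3 + 12*(4^2 - 1^2)/2
  = 180 + 90
  = 270


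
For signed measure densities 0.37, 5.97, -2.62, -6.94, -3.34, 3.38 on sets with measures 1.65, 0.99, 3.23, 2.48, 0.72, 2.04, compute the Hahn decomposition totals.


Step 1: Compute signed measure on each set:
  Set 1: 0.37 * 1.65 = 0.6105
  Set 2: 5.97 * 0.99 = 5.9103
  Set 3: -2.62 * 3.23 = -8.4626
  Set 4: -6.94 * 2.48 = -17.2112
  Set 5: -3.34 * 0.72 = -2.4048
  Set 6: 3.38 * 2.04 = 6.8952
Step 2: Total signed measure = (0.6105) + (5.9103) + (-8.4626) + (-17.2112) + (-2.4048) + (6.8952)
     = -14.6626
Step 3: Positive part mu+(X) = sum of positive contributions = 13.416
Step 4: Negative part mu-(X) = |sum of negative contributions| = 28.0786


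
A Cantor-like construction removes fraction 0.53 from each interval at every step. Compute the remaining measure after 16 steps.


Step 1: At each step, fraction remaining = 1 - 0.53 = 0.47
Step 2: After 16 steps, measure = (0.47)^16
Result = 5.669774e-06


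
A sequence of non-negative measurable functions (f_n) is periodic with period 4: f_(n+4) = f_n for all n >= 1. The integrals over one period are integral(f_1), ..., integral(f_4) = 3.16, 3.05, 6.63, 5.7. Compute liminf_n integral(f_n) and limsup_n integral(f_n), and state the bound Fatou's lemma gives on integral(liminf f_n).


The sequence (integral(f_n)) is periodic with period 4, repeating the values 3.16, 3.05, 6.63, 5.7 indefinitely.
Step 1: For a periodic sequence, every tail (a_m, a_(m+1), ...) contains all 4 period values infinitely often.
Step 2: Hence inf of every tail = min of the period values = min(3.16, 3.05, 6.63, 5.7) = 3.05.
        liminf_n integral(f_n) = sup over m of (inf of tail from m) = 3.05.
Step 3: Similarly sup of every tail = max of the period values = 6.63.
        limsup_n integral(f_n) = 6.63.
Step 4: Fatou's lemma: integral(liminf_n f_n) <= liminf_n integral(f_n) = 3.05.
        So the integral of the pointwise liminf is at most 3.05.


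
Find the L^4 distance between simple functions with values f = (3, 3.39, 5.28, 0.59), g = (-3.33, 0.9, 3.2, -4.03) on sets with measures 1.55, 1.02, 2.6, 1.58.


Step 1: Compute differences f_i - g_i:
  3 - -3.33 = 6.33
  3.39 - 0.9 = 2.49
  5.28 - 3.2 = 2.08
  0.59 - -4.03 = 4.62
Step 2: Compute |diff|^4 * measure for each set:
  |6.33|^4 * 1.55 = 1605.516747 * 1.55 = 2488.550958
  |2.49|^4 * 1.02 = 38.44124 * 1.02 = 39.210065
  |2.08|^4 * 2.6 = 18.717737 * 2.6 = 48.666116
  |4.62|^4 * 1.58 = 455.583411 * 1.58 = 719.82179
Step 3: Sum = 3296.248929
Step 4: ||f-g||_4 = (3296.248929)^(1/4) = 7.577135


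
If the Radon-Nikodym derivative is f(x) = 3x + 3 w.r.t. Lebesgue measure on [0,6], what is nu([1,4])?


nu(A) = integral_A (dnu/dmu) dmu = integral_1^4 (3x + 3) dx
Step 1: Antiderivative F(x) = (3/2)x^2 + 3x
Step 2: F(4) = (3/2)*4^2 + 3*4 = 24 + 12 = 36
Step 3: F(1) = (3/2)*1^2 + 3*1 = 1.5 + 3 = 4.5
Step 4: nu([1,4]) = F(4) - F(1) = 36 - 4.5 = 31.5


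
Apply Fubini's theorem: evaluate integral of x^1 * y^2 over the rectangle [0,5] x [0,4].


By Fubini's theorem, the double integral factors as a product of single integrals:
Step 1: integral_0^5 x^1 dx = [x^2/2] from 0 to 5
     = 5^2/2 = 12.5
Step 2: integral_0^4 y^2 dy = [y^3/3] from 0 to 4
     = 4^3/3 = 21.333333
Step 3: Double integral = 12.5 * 21.333333 = 266.666667


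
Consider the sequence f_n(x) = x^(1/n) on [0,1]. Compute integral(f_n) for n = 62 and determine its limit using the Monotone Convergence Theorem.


At n = 62: f_62(x) = x^(1/62).
Step 1: integral(x^(1/62), 0, 1) = [x^(1/62+1) / (1/62+1)] from 0 to 1
     = 1 / (1/62 + 1) = 1 / ((62+1)/62) = 62/(62+1)
     = 62/63 = 0.984127
Step 2: As n -> infinity, f_n(x) = x^(1/n) -> 1 for x in (0,1], and f_n is increasing in n.
By MCT, lim_n integral(f_n) = integral(lim_n f_n) = integral(1, 0, 1) = 1.
Step 3: Verify convergence: 62/63 = 0.984127 -> 1


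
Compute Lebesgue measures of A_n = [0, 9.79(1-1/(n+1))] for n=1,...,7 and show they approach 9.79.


By continuity of measure from below: if A_n increases to A, then m(A_n) -> m(A).
Here A = [0, 9.79], so m(A) = 9.79
Step 1: a_1 = 9.79*(1 - 1/2) = 4.895, m(A_1) = 4.895
Step 2: a_2 = 9.79*(1 - 1/3) = 6.5267, m(A_2) = 6.5267
Step 3: a_3 = 9.79*(1 - 1/4) = 7.3425, m(A_3) = 7.3425
Step 4: a_4 = 9.79*(1 - 1/5) = 7.832, m(A_4) = 7.832
Step 5: a_5 = 9.79*(1 - 1/6) = 8.1583, m(A_5) = 8.1583
Step 6: a_6 = 9.79*(1 - 1/7) = 8.3914, m(A_6) = 8.3914
Step 7: a_7 = 9.79*(1 - 1/8) = 8.5663, m(A_7) = 8.5663
Limit: m(A_n) -> m([0,9.79]) = 9.79


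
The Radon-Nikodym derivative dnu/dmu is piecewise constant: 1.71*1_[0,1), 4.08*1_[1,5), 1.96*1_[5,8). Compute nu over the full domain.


Integrate each piece of the Radon-Nikodym derivative:
Step 1: integral_0^1 1.71 dx = 1.71*(1-0) = 1.71*1 = 1.71
Step 2: integral_1^5 4.08 dx = 4.08*(5-1) = 4.08*4 = 16.32
Step 3: integral_5^8 1.96 dx = 1.96*(8-5) = 1.96*3 = 5.88
Total: 1.71 + 16.32 + 5.88 = 23.91


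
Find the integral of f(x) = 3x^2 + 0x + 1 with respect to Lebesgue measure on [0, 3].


The Lebesgue integral of a Riemann-integrable function agrees with the Riemann integral.
Antiderivative F(x) = (3/3)x^3 + (0/2)x^2 + 1x
F(3) = (3/3)*3^3 + (0/2)*3^2 + 1*3
     = (3/3)*27 + (0/2)*9 + 1*3
     = 27 + 0.0 + 3
     = 30
F(0) = 0.0
Integral = F(3) - F(0) = 30 - 0.0 = 30


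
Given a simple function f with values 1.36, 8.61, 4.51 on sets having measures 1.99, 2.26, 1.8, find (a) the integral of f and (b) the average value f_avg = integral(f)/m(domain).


Step 1: Integral = sum(value_i * measure_i)
= 1.36*1.99 + 8.61*2.26 + 4.51*1.8
= 2.7064 + 19.4586 + 8.118
= 30.283
Step 2: Total measure of domain = 1.99 + 2.26 + 1.8 = 6.05
Step 3: Average value = 30.283 / 6.05 = 5.005455


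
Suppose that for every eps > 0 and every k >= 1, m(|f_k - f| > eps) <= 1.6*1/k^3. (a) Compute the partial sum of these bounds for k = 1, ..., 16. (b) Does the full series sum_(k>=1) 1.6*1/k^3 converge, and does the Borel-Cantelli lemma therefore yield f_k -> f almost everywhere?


Step 1: List the terms 1.6*1/k^3 for k = 1 to 16:
  k=1: 1.6
  k=2: 0.2
  k=3: 0.059259
  k=4: 0.025
  k=5: 0.0128
  k=6: 0.007407
  k=7: 0.004665
  k=8: 0.003125
  k=9: 0.002195
  k=10: 0.0016
  k=11: 0.001202
  k=12: 9.259259e-04
  k=13: 7.282658e-04
  k=14: 5.830904e-04
  k=15: 4.740741e-04
  k=16: 3.906250e-04
Step 2: Partial sum = 1.6 + 0.2 + 0.059259 + 0.025 + 0.0128 + 0.007407 + 0.004665 + 0.003125 + 0.002195 + 0.0016 + 0.001202 + 9.259259e-04 + 7.282658e-04 + 5.830904e-04 + 4.740741e-04 + 3.906250e-04
     = 1.920355
Step 3: The full series sum_(k>=1) 1.6*1/k^3 converges (p-series with p = 3 > 1; a constant multiple of a convergent series converges).
Step 4: Fix eps > 0. Since sum_k m(|f_k - f| > eps) < infinity, the Borel-Cantelli lemma gives
        m(limsup_k {|f_k - f| > eps}) = 0, i.e. for a.e. x, |f_k(x) - f(x)| <= eps for all large k.
        Applying this with eps = 1/j for j = 1, 2, ... and intersecting the countably many full-measure sets,
        for a.e. x we get limsup_k |f_k(x) - f(x)| <= 1/j for every j, hence f_k -> f almost everywhere.
Conclusion: series converges; Borel-Cantelli yields f_k -> f a.e.


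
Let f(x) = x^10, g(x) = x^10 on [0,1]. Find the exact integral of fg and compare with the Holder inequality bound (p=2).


Step 1: Exact integral of f*g = integral(x^20, 0, 1) = 1/21
     = 0.047619
Step 2: Holder bound with p=2, q=2:
  ||f||_p = (integral x^20 dx)^(1/2) = (1/21)^(1/2) = 0.218218
  ||g||_q = (integral x^20 dx)^(1/2) = (1/21)^(1/2) = 0.218218
Step 3: Holder bound = ||f||_p * ||g||_q = 0.218218 * 0.218218 = 0.047619
Verification: 0.047619 <= 0.047619 (Holder holds)


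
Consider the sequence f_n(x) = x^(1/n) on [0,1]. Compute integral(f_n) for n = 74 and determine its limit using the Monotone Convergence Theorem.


At n = 74: f_74(x) = x^(1/74).
Step 1: integral(x^(1/74), 0, 1) = [x^(1/74+1) / (1/74+1)] from 0 to 1
     = 1 / (1/74 + 1) = 1 / ((74+1)/74) = 74/(74+1)
     = 74/75 = 0.986667
Step 2: As n -> infinity, f_n(x) = x^(1/n) -> 1 for x in (0,1], and f_n is increasing in n.
By MCT, lim_n integral(f_n) = integral(lim_n f_n) = integral(1, 0, 1) = 1.
Step 3: Verify convergence: 74/75 = 0.986667 -> 1


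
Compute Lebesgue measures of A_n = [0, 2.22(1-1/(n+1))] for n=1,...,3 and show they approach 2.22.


By continuity of measure from below: if A_n increases to A, then m(A_n) -> m(A).
Here A = [0, 2.22], so m(A) = 2.22
Step 1: a_1 = 2.22*(1 - 1/2) = 1.11, m(A_1) = 1.11
Step 2: a_2 = 2.22*(1 - 1/3) = 1.48, m(A_2) = 1.48
Step 3: a_3 = 2.22*(1 - 1/4) = 1.665, m(A_3) = 1.665
Limit: m(A_n) -> m([0,2.22]) = 2.22


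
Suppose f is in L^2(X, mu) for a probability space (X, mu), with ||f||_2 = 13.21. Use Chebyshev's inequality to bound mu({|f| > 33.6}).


Chebyshev/Markov inequality: mu(|f| > eps) <= (||f||_p / eps)^p
Step 1: ||f||_2 / eps = 13.21 / 33.6 = 0.393155
Step 2: Raise to power p = 2:
  (0.393155)^2 = 0.154571
Step 3: Therefore mu(|f| > 33.6) <= 0.154571


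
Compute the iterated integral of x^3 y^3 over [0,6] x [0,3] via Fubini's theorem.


By Fubini's theorem, the double integral factors as a product of single integrals:
Step 1: integral_0^6 x^3 dx = [x^4/4] from 0 to 6
     = 6^4/4 = 324
Step 2: integral_0^3 y^3 dy = [y^4/4] from 0 to 3
     = 3^4/4 = 20.25
Step 3: Double integral = 324 * 20.25 = 6561


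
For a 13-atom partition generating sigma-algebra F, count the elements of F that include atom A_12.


Each element of F is a union of some subset S of the 13 atoms.
The element contains A_12 iff A_12 is in S.
So we count subsets S of {A_1,...,A_13} with A_12 in S: choose freely among the other 12 atoms.
Count = 2^(13-1) = 2^12 = 4096.


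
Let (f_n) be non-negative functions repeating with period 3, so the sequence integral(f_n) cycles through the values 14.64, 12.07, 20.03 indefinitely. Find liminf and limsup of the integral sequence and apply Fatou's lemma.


The sequence (integral(f_n)) is periodic with period 3, repeating the values 14.64, 12.07, 20.03 indefinitely.
Step 1: For a periodic sequence, every tail (a_m, a_(m+1), ...) contains all 3 period values infinitely often.
Step 2: Hence inf of every tail = min of the period values = min(14.64, 12.07, 20.03) = 12.07.
        liminf_n integral(f_n) = sup over m of (inf of tail from m) = 12.07.
Step 3: Similarly sup of every tail = max of the period values = 20.03.
        limsup_n integral(f_n) = 20.03.
Step 4: Fatou's lemma: integral(liminf_n f_n) <= liminf_n integral(f_n) = 12.07.
        So the integral of the pointwise liminf is at most 12.07.


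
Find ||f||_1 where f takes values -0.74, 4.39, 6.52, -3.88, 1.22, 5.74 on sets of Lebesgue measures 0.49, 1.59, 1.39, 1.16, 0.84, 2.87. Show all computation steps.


Step 1: Compute |f_i|^1 for each value:
  |-0.74|^1 = 0.74
  |4.39|^1 = 4.39
  |6.52|^1 = 6.52
  |-3.88|^1 = 3.88
  |1.22|^1 = 1.22
  |5.74|^1 = 5.74
Step 2: Multiply by measures and sum:
  0.74 * 0.49 = 0.3626
  4.39 * 1.59 = 6.9801
  6.52 * 1.39 = 9.0628
  3.88 * 1.16 = 4.5008
  1.22 * 0.84 = 1.0248
  5.74 * 2.87 = 16.4738
Sum = 0.3626 + 6.9801 + 9.0628 + 4.5008 + 1.0248 + 16.4738 = 38.4049
Step 3: Take the p-th root:
||f||_1 = (38.4049)^(1/1) = 38.4049


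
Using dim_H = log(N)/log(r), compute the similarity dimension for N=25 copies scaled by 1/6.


For a self-similar set with N copies scaled by 1/r:
dim_H = log(N)/log(r) = log(25)/log(6)
= 3.218876/1.791759
= 1.796489


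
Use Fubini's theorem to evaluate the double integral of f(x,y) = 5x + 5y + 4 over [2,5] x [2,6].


By Fubini, integrate in x first, then y.
Step 1: Fix y, integrate over x in [2,5]:
  integral(5x + 5y + 4, x=2..5)
  = 5*(5^2 - 2^2)/2 + (5y + 4)*(5 - 2)
  = 52.5 + (5y + 4)*3
  = 52.5 + 15y + 12
  = 64.5 + 15y
Step 2: Integrate over y in [2,6]:
  integral(64.5 + 15y, y=2..6)
  = 64.5*4 + 15*(6^2 - 2^2)/2
  = 258 + 240
  = 498


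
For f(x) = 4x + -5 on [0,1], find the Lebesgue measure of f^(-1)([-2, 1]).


f^(-1)([-2, 1]) = {x : -2 <= 4x + -5 <= 1}
Solving: (-2 - -5)/4 <= x <= (1 - -5)/4
= [0.75, 1.5]
Intersecting with [0,1]: [0.75, 1]
Measure = 1 - 0.75 = 0.25


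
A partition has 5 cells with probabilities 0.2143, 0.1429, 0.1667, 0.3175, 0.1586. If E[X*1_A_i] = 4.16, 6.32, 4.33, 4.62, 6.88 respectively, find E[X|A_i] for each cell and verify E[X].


For each cell A_i: E[X|A_i] = E[X*1_A_i] / P(A_i)
Step 1: E[X|A_1] = 4.16 / 0.2143 = 19.412039
Step 2: E[X|A_2] = 6.32 / 0.1429 = 44.226732
Step 3: E[X|A_3] = 4.33 / 0.1667 = 25.974805
Step 4: E[X|A_4] = 4.62 / 0.3175 = 14.551181
Step 5: E[X|A_5] = 6.88 / 0.1586 = 43.379571
Verification: E[X] = sum E[X*1_A_i] = 4.16 + 6.32 + 4.33 + 4.62 + 6.88 = 26.31


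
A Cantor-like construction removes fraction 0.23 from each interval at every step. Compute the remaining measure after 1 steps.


Step 1: At each step, fraction remaining = 1 - 0.23 = 0.77
Step 2: After 1 steps, measure = (0.77)^1
Step 3: Computing the power step by step:
  After step 1: 0.77
Result = 0.77


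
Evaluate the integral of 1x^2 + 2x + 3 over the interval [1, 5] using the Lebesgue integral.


The Lebesgue integral of a Riemann-integrable function agrees with the Riemann integral.
Antiderivative F(x) = (1/3)x^3 + (2/2)x^2 + 3x
F(5) = (1/3)*5^3 + (2/2)*5^2 + 3*5
     = (1/3)*125 + (2/2)*25 + 3*5
     = 41.666667 + 25 + 15
     = 81.666667
F(1) = 4.333333
Integral = F(5) - F(1) = 81.666667 - 4.333333 = 77.333333


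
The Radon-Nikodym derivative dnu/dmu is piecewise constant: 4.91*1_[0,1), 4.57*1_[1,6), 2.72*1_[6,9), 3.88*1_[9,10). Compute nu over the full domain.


Integrate each piece of the Radon-Nikodym derivative:
Step 1: integral_0^1 4.91 dx = 4.91*(1-0) = 4.91*1 = 4.91
Step 2: integral_1^6 4.57 dx = 4.57*(6-1) = 4.57*5 = 22.85
Step 3: integral_6^9 2.72 dx = 2.72*(9-6) = 2.72*3 = 8.16
Step 4: integral_9^10 3.88 dx = 3.88*(10-9) = 3.88*1 = 3.88
Total: 4.91 + 22.85 + 8.16 + 3.88 = 39.8


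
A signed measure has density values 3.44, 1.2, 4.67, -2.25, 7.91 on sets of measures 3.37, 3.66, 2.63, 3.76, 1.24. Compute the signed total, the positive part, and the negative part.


Step 1: Compute signed measure on each set:
  Set 1: 3.44 * 3.37 = 11.5928
  Set 2: 1.2 * 3.66 = 4.392
  Set 3: 4.67 * 2.63 = 12.2821
  Set 4: -2.25 * 3.76 = -8.46
  Set 5: 7.91 * 1.24 = 9.8084
Step 2: Total signed measure = (11.5928) + (4.392) + (12.2821) + (-8.46) + (9.8084)
     = 29.6153
Step 3: Positive part mu+(X) = sum of positive contributions = 38.0753
Step 4: Negative part mu-(X) = |sum of negative contributions| = 8.46


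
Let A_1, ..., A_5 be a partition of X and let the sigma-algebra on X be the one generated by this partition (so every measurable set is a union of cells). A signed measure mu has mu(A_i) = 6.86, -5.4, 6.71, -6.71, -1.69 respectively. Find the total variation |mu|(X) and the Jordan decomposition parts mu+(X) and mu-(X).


Step 1: Every measurable set is a union of atoms (the cells / points), so a Hahn decomposition is
  obtained by grouping atoms by sign: P = union of atoms with mu > 0, N = union of the remaining atoms.
  Atoms in P (indices): 1, 3;  atoms in N (indices): 2, 4, 5
  Positive values: 6.86, 6.71
  Negative values: -5.4, -6.71, -1.69
Step 2: mu+(X) = mu(P) = sum of positive atom values = 13.57
Step 3: mu-(X) = -mu(N) = sum of |negative atom values| = 13.8
Step 4: |mu|(X) = mu+(X) + mu-(X) = 13.57 + 13.8 = 27.37


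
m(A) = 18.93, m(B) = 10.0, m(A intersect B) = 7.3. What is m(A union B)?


By inclusion-exclusion: m(A u B) = m(A) + m(B) - m(A n B)
= 18.93 + 10.0 - 7.3
= 21.63


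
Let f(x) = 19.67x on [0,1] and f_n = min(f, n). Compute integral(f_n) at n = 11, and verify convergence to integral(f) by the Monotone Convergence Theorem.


f(x) = 19.67x on [0,1]; f_n(x) = min(19.67x, n). At n = 11:
Step 1: f(x) reaches 11 at x = 11/19.67 = 0.559227
Step 2: integral(f_11) = integral(19.67x, 0, 0.559227) + integral(11, 0.559227, 1)
       = 19.67*0.559227^2/2 + 11*(1 - 0.559227)
       = 3.07575 + 4.8485
       = 7.92425
Step 3: As n -> infinity, f_n increases to f, so by MCT integral(f_n) -> integral(f) = 19.67/2 = 9.835.
Convergence: integral(f_11) = 7.92425 -> 9.835 as n -> infinity


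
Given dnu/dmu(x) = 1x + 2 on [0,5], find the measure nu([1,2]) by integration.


nu(A) = integral_A (dnu/dmu) dmu = integral_1^2 (1x + 2) dx
Step 1: Antiderivative F(x) = (1/2)x^2 + 2x
Step 2: F(2) = (1/2)*2^2 + 2*2 = 2 + 4 = 6
Step 3: F(1) = (1/2)*1^2 + 2*1 = 0.5 + 2 = 2.5
Step 4: nu([1,2]) = F(2) - F(1) = 6 - 2.5 = 3.5


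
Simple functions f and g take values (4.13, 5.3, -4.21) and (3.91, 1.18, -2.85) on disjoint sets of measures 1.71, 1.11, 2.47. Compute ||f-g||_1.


Step 1: Compute differences f_i - g_i:
  4.13 - 3.91 = 0.22
  5.3 - 1.18 = 4.12
  -4.21 - -2.85 = -1.36
Step 2: Compute |diff|^1 * measure for each set:
  |0.22|^1 * 1.71 = 0.22 * 1.71 = 0.3762
  |4.12|^1 * 1.11 = 4.12 * 1.11 = 4.5732
  |-1.36|^1 * 2.47 = 1.36 * 2.47 = 3.3592
Step 3: Sum = 8.3086
Step 4: ||f-g||_1 = (8.3086)^(1/1) = 8.3086


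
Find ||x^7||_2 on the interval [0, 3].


Step 1: ||f||_2 = (integral_0^3 |x^7|^2 dx)^(1/2)
     = (integral_0^3 x^14 dx)^(1/2)
Step 2: integral_0^3 x^14 dx = [x^15/(15)] from 0 to 3 = 3^15/15
     = 14348907/15 = 956593.8
Step 3: ||f||_2 = (956593.8)^(1/2) = 978.056133


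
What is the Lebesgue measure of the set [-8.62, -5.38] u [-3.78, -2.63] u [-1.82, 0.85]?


For pairwise disjoint intervals, m(union) = sum of lengths.
= (-5.38 - -8.62) + (-2.63 - -3.78) + (0.85 - -1.82)
= 3.24 + 1.15 + 2.67
= 7.06


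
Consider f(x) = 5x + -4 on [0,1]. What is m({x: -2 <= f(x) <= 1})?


f^(-1)([-2, 1]) = {x : -2 <= 5x + -4 <= 1}
Solving: (-2 - -4)/5 <= x <= (1 - -4)/5
= [0.4, 1]
Intersecting with [0,1]: [0.4, 1]
Measure = 1 - 0.4 = 0.6


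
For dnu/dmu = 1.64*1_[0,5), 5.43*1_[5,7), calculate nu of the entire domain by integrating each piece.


Integrate each piece of the Radon-Nikodym derivative:
Step 1: integral_0^5 1.64 dx = 1.64*(5-0) = 1.64*5 = 8.2
Step 2: integral_5^7 5.43 dx = 5.43*(7-5) = 5.43*2 = 10.86
Total: 8.2 + 10.86 = 19.06


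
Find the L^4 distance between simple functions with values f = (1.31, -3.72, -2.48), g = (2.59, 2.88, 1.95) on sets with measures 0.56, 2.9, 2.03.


Step 1: Compute differences f_i - g_i:
  1.31 - 2.59 = -1.28
  -3.72 - 2.88 = -6.6
  -2.48 - 1.95 = -4.43
Step 2: Compute |diff|^4 * measure for each set:
  |-1.28|^4 * 0.56 = 2.684355 * 0.56 = 1.503239
  |-6.6|^4 * 2.9 = 1897.4736 * 2.9 = 5502.67344
  |-4.43|^4 * 2.03 = 385.1367 * 2.03 = 781.827501
Step 3: Sum = 6286.00418
Step 4: ||f-g||_4 = (6286.00418)^(1/4) = 8.904175


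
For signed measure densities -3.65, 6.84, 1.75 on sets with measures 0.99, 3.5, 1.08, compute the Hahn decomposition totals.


Step 1: Compute signed measure on each set:
  Set 1: -3.65 * 0.99 = -3.6135
  Set 2: 6.84 * 3.5 = 23.94
  Set 3: 1.75 * 1.08 = 1.89
Step 2: Total signed measure = (-3.6135) + (23.94) + (1.89)
     = 22.2165
Step 3: Positive part mu+(X) = sum of positive contributions = 25.83
Step 4: Negative part mu-(X) = |sum of negative contributions| = 3.6135


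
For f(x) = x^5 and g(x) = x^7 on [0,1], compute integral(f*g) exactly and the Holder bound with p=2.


Step 1: Exact integral of f*g = integral(x^12, 0, 1) = 1/13
     = 0.076923
Step 2: Holder bound with p=2, q=2:
  ||f||_p = (integral x^10 dx)^(1/2) = (1/11)^(1/2) = 0.301511
  ||g||_q = (integral x^14 dx)^(1/2) = (1/15)^(1/2) = 0.258199
Step 3: Holder bound = ||f||_p * ||g||_q = 0.301511 * 0.258199 = 0.07785
Verification: 0.076923 <= 0.07785 (Holder holds)


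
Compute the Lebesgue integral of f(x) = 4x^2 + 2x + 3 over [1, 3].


The Lebesgue integral of a Riemann-integrable function agrees with the Riemann integral.
Antiderivative F(x) = (4/3)x^3 + (2/2)x^2 + 3x
F(3) = (4/3)*3^3 + (2/2)*3^2 + 3*3
     = (4/3)*27 + (2/2)*9 + 3*3
     = 36 + 9 + 9
     = 54
F(1) = 5.333333
Integral = F(3) - F(1) = 54 - 5.333333 = 48.666667


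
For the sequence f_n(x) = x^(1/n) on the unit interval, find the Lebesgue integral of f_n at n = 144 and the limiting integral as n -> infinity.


At n = 144: f_144(x) = x^(1/144).
Step 1: integral(x^(1/144), 0, 1) = [x^(1/144+1) / (1/144+1)] from 0 to 1
     = 1 / (1/144 + 1) = 1 / ((144+1)/144) = 144/(144+1)
     = 144/145 = 0.993103
Step 2: As n -> infinity, f_n(x) = x^(1/n) -> 1 for x in (0,1], and f_n is increasing in n.
By MCT, lim_n integral(f_n) = integral(lim_n f_n) = integral(1, 0, 1) = 1.
Step 3: Verify convergence: 144/145 = 0.993103 -> 1


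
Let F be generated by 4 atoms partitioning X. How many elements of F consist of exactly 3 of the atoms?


Each element of F is a union of some subset of the 4 atoms.
Elements that are unions of exactly 3 atoms correspond to 3-element subsets of the 4 atoms.
Count = C(4, 3) = 4! / (3! * 1!) = 4.


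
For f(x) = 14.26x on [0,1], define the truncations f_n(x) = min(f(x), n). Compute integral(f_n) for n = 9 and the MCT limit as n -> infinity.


f(x) = 14.26x on [0,1]; f_n(x) = min(14.26x, n). At n = 9:
Step 1: f(x) reaches 9 at x = 9/14.26 = 0.631136
Step 2: integral(f_9) = integral(14.26x, 0, 0.631136) + integral(9, 0.631136, 1)
       = 14.26*0.631136^2/2 + 9*(1 - 0.631136)
       = 2.840112 + 3.319776
       = 6.159888
Step 3: As n -> infinity, f_n increases to f, so by MCT integral(f_n) -> integral(f) = 14.26/2 = 7.13.
Convergence: integral(f_9) = 6.159888 -> 7.13 as n -> infinity


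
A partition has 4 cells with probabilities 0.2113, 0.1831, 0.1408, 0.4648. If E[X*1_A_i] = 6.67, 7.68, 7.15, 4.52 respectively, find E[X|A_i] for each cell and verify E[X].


For each cell A_i: E[X|A_i] = E[X*1_A_i] / P(A_i)
Step 1: E[X|A_1] = 6.67 / 0.2113 = 31.566493
Step 2: E[X|A_2] = 7.68 / 0.1831 = 41.944293
Step 3: E[X|A_3] = 7.15 / 0.1408 = 50.78125
Step 4: E[X|A_4] = 4.52 / 0.4648 = 9.724613
Verification: E[X] = sum E[X*1_A_i] = 6.67 + 7.68 + 7.15 + 4.52 = 26.02


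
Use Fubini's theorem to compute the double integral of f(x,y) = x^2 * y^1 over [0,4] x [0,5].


By Fubini's theorem, the double integral factors as a product of single integrals:
Step 1: integral_0^4 x^2 dx = [x^3/3] from 0 to 4
     = 4^3/3 = 21.333333
Step 2: integral_0^5 y^1 dy = [y^2/2] from 0 to 5
     = 5^2/2 = 12.5
Step 3: Double integral = 21.333333 * 12.5 = 266.666667


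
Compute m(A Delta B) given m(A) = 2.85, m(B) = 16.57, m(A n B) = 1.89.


m(A Delta B) = m(A) + m(B) - 2*m(A n B)
= 2.85 + 16.57 - 2*1.89
= 2.85 + 16.57 - 3.78
= 15.64


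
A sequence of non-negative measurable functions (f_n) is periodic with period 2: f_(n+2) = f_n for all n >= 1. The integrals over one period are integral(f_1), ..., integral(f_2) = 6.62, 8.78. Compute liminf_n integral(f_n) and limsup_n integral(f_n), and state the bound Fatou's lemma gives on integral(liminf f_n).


The sequence (integral(f_n)) is periodic with period 2, repeating the values 6.62, 8.78 indefinitely.
Step 1: For a periodic sequence, every tail (a_m, a_(m+1), ...) contains all 2 period values infinitely often.
Step 2: Hence inf of every tail = min of the period values = min(6.62, 8.78) = 6.62.
        liminf_n integral(f_n) = sup over m of (inf of tail from m) = 6.62.
Step 3: Similarly sup of every tail = max of the period values = 8.78.
        limsup_n integral(f_n) = 8.78.
Step 4: Fatou's lemma: integral(liminf_n f_n) <= liminf_n integral(f_n) = 6.62.
        So the integral of the pointwise liminf is at most 6.62.


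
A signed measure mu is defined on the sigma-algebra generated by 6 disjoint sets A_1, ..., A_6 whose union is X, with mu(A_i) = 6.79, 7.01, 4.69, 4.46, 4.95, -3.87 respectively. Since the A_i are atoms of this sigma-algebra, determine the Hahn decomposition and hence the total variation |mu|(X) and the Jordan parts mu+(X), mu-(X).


Step 1: Every measurable set is a union of atoms (the cells / points), so a Hahn decomposition is
  obtained by grouping atoms by sign: P = union of atoms with mu > 0, N = union of the remaining atoms.
  Atoms in P (indices): 1, 2, 3, 4, 5;  atoms in N (indices): 6
  Positive values: 6.79, 7.01, 4.69, 4.46, 4.95
  Negative values: -3.87
Step 2: mu+(X) = mu(P) = sum of positive atom values = 27.9
Step 3: mu-(X) = -mu(N) = sum of |negative atom values| = 3.87
Step 4: |mu|(X) = mu+(X) + mu-(X) = 27.9 + 3.87 = 31.77
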